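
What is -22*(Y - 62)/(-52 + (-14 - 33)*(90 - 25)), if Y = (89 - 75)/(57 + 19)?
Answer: -25839/59033 ≈ -0.43770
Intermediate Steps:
Y = 7/38 (Y = 14/76 = 14*(1/76) = 7/38 ≈ 0.18421)
-22*(Y - 62)/(-52 + (-14 - 33)*(90 - 25)) = -22*(7/38 - 62)/(-52 + (-14 - 33)*(90 - 25)) = -(-25839)/(19*(-52 - 47*65)) = -(-25839)/(19*(-52 - 3055)) = -(-25839)/(19*(-3107)) = -(-25839)*(-1)/(19*3107) = -22*2349/118066 = -25839/59033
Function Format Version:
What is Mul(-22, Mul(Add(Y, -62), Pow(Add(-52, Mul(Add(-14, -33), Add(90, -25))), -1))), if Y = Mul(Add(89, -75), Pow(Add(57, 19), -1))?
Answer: Rational(-25839, 59033) ≈ -0.43770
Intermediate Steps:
Y = Rational(7, 38) (Y = Mul(14, Pow(76, -1)) = Mul(14, Rational(1, 76)) = Rational(7, 38) ≈ 0.18421)
Mul(-22, Mul(Add(Y, -62), Pow(Add(-52, Mul(Add(-14, -33), Add(90, -25))), -1))) = Mul(-22, Mul(Add(Rational(7, 38), -62), Pow(Add(-52, Mul(Add(-14, -33), Add(90, -25))), -1))) = Mul(-22, Mul(Rational(-2349, 38), Pow(Add(-52, Mul(-47, 65)), -1))) = Mul(-22, Mul(Rational(-2349, 38), Pow(Add(-52, -3055), -1))) = Mul(-22, Mul(Rational(-2349, 38), Pow(-3107, -1))) = Mul(-22, Mul(Rational(-2349, 38), Rational(-1, 3107))) = Mul(-22, Rational(2349, 118066)) = Rational(-25839, 59033)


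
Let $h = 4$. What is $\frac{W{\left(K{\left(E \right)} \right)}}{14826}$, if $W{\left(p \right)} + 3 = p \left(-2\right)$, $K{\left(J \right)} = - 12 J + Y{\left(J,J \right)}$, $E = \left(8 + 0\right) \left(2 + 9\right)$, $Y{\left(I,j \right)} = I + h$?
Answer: $\frac{275}{2118} \approx 0.12984$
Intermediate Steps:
$Y{\left(I,j \right)} = 4 + I$ ($Y{\left(I,j \right)} = I + 4 = 4 + I$)
$E = 88$ ($E = 8 \cdot 11 = 88$)
$K{\left(J \right)} = 4 - 11 J$ ($K{\left(J \right)} = - 12 J + \left(4 + J\right) = 4 - 11 J$)
$W{\left(p \right)} = -3 - 2 p$ ($W{\left(p \right)} = -3 + p \left(-2\right) = -3 - 2 p$)
$\frac{W{\left(K{\left(E \right)} \right)}}{14826} = \frac{-3 - 2 \left(4 - 968\right)}{14826} = \left(-3 - 2 \left(4 - 968\right)\right) \frac{1}{14826} = \left(-3 - -1928\right) \frac{1}{14826} = \left(-3 + 1928\right) \frac{1}{14826} = 1925 \cdot \frac{1}{14826} = \frac{275}{2118}$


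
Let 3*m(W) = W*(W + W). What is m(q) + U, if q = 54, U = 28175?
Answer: 30119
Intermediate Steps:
m(W) = 2*W²/3 (m(W) = (W*(W + W))/3 = (W*(2*W))/3 = (2*W²)/3 = 2*W²/3)
m(q) + U = (⅔)*54² + 28175 = (⅔)*2916 + 28175 = 1944 + 28175 = 30119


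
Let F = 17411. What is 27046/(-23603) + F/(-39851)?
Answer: -1488761979/940603153 ≈ -1.5828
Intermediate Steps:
27046/(-23603) + F/(-39851) = 27046/(-23603) + 17411/(-39851) = 27046*(-1/23603) + 17411*(-1/39851) = -27046/23603 - 17411/39851 = -1488761979/940603153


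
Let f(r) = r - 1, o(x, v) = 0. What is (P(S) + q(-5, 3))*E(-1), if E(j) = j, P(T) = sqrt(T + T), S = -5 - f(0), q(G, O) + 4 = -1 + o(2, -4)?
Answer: 5 - 2*I*sqrt(2) ≈ 5.0 - 2.8284*I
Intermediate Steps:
q(G, O) = -5 (q(G, O) = -4 + (-1 + 0) = -4 - 1 = -5)
f(r) = -1 + r
S = -4 (S = -5 - (-1 + 0) = -5 - 1*(-1) = -5 + 1 = -4)
P(T) = sqrt(2)*sqrt(T) (P(T) = sqrt(2*T) = sqrt(2)*sqrt(T))
(P(S) + q(-5, 3))*E(-1) = (sqrt(2)*sqrt(-4) - 5)*(-1) = (sqrt(2)*(2*I) - 5)*(-1) = (2*I*sqrt(2) - 5)*(-1) = (-5 + 2*I*sqrt(2))*(-1) = 5 - 2*I*sqrt(2)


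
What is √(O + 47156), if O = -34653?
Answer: √12503 ≈ 111.82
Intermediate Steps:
√(O + 47156) = √(-34653 + 47156) = √12503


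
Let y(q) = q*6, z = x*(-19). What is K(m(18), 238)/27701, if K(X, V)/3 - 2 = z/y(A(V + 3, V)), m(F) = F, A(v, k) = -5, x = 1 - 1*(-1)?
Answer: 49/138505 ≈ 0.00035378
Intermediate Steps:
x = 2 (x = 1 + 1 = 2)
z = -38 (z = 2*(-19) = -38)
y(q) = 6*q
K(X, V) = 49/5 (K(X, V) = 6 + 3*(-38/(6*(-5))) = 6 + 3*(-38/(-30)) = 6 + 3*(-38*(-1/30)) = 6 + 3*(19/15) = 6 + 19/5 = 49/5)
K(m(18), 238)/27701 = (49/5)/27701 = (49/5)*(1/27701) = 49/138505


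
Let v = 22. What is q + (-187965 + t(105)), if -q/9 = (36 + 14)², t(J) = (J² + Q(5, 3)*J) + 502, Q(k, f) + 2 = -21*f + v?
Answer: -203453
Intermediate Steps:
Q(k, f) = 20 - 21*f (Q(k, f) = -2 + (-21*f + 22) = -2 + (22 - 21*f) = 20 - 21*f)
t(J) = 502 + J² - 43*J (t(J) = (J² + (20 - 21*3)*J) + 502 = (J² + (20 - 63)*J) + 502 = (J² - 43*J) + 502 = 502 + J² - 43*J)
q = -22500 (q = -9*(36 + 14)² = -9*50² = -9*2500 = -22500)
q + (-187965 + t(105)) = -22500 + (-187965 + (502 + 105² - 43*105)) = -22500 + (-187965 + (502 + 11025 - 4515)) = -22500 + (-187965 + 7012) = -22500 - 180953 = -203453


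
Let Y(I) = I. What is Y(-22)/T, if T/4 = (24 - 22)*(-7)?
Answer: 11/28 ≈ 0.39286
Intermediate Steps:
T = -56 (T = 4*((24 - 22)*(-7)) = 4*(2*(-7)) = 4*(-14) = -56)
Y(-22)/T = -22/(-56) = -22*(-1/56) = 11/28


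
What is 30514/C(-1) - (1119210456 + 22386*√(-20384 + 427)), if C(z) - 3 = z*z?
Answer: -2238405655/2 - 22386*I*√19957 ≈ -1.1192e+9 - 3.1625e+6*I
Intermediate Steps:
C(z) = 3 + z² (C(z) = 3 + z*z = 3 + z²)
30514/C(-1) - (1119210456 + 22386*√(-20384 + 427)) = 30514/(3 + (-1)²) - (1119210456 + 22386*√(-20384 + 427)) = 30514/(3 + 1) - (1119210456 + 22386*I*√19957) = 30514/4 - (1119210456 + 22386*I*√19957) = 30514*(¼) - 22386*(49996 + I*√19957) = 15257/2 + (-1119210456 - 22386*I*√19957) = -2238405655/2 - 22386*I*√19957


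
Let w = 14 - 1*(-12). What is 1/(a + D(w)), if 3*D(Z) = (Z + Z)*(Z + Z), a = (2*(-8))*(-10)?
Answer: 3/3184 ≈ 0.00094221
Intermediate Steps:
w = 26 (w = 14 + 12 = 26)
a = 160 (a = -16*(-10) = 160)
D(Z) = 4*Z**2/3 (D(Z) = ((Z + Z)*(Z + Z))/3 = ((2*Z)*(2*Z))/3 = (4*Z**2)/3 = 4*Z**2/3)
1/(a + D(w)) = 1/(160 + (4/3)*26**2) = 1/(160 + (4/3)*676) = 1/(160 + 2704/3) = 1/(3184/3) = 3/3184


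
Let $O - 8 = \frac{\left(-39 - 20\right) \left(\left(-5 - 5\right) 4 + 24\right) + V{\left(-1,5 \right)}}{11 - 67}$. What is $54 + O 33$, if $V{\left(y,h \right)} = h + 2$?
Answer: $- \frac{13575}{56} \approx -242.41$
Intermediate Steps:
$V{\left(y,h \right)} = 2 + h$
$O = - \frac{503}{56}$ ($O = 8 + \frac{\left(-39 - 20\right) \left(\left(-5 - 5\right) 4 + 24\right) + \left(2 + 5\right)}{11 - 67} = 8 + \frac{- 59 \left(\left(-10\right) 4 + 24\right) + 7}{-56} = 8 + \left(- 59 \left(-40 + 24\right) + 7\right) \left(- \frac{1}{56}\right) = 8 + \left(\left(-59\right) \left(-16\right) + 7\right) \left(- \frac{1}{56}\right) = 8 + \left(944 + 7\right) \left(- \frac{1}{56}\right) = 8 + 951 \left(- \frac{1}{56}\right) = 8 - \frac{951}{56} = - \frac{503}{56} \approx -8.9821$)
$54 + O 33 = 54 - \frac{16599}{56} = - \frac{13575}{56}$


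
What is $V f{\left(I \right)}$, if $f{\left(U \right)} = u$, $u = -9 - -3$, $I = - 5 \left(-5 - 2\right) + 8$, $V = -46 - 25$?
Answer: $426$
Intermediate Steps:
$V = -71$ ($V = -46 - 25 = -71$)
$I = 43$ ($I = \left(-5\right) \left(-7\right) + 8 = 35 + 8 = 43$)
$u = -6$ ($u = -9 + 3 = -6$)
$f{\left(U \right)} = -6$
$V f{\left(I \right)} = \left(-71\right) \left(-6\right) = 426$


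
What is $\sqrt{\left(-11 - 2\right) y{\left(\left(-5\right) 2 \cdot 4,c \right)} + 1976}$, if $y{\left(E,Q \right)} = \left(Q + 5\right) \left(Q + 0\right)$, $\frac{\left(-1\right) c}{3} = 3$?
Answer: $2 \sqrt{377} \approx 38.833$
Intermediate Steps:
$c = -9$ ($c = \left(-3\right) 3 = -9$)
$y{\left(E,Q \right)} = Q \left(5 + Q\right)$ ($y{\left(E,Q \right)} = \left(5 + Q\right) Q = Q \left(5 + Q\right)$)
$\sqrt{\left(-11 - 2\right) y{\left(\left(-5\right) 2 \cdot 4,c \right)} + 1976} = \sqrt{\left(-11 - 2\right) \left(- 9 \left(5 - 9\right)\right) + 1976} = \sqrt{- 13 \left(\left(-9\right) \left(-4\right)\right) + 1976} = \sqrt{\left(-13\right) 36 + 1976} = \sqrt{-468 + 1976} = \sqrt{1508} = 2 \sqrt{377}$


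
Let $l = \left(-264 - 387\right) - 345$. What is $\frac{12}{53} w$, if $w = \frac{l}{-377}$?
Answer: $\frac{11952}{19981} \approx 0.59817$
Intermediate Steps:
$l = -996$ ($l = -651 - 345 = -996$)
$w = \frac{996}{377}$ ($w = - \frac{996}{-377} = \left(-996\right) \left(- \frac{1}{377}\right) = \frac{996}{377} \approx 2.6419$)
$\frac{12}{53} w = \frac{12}{53} \cdot \frac{996}{377} = \frac{11952}{19981}$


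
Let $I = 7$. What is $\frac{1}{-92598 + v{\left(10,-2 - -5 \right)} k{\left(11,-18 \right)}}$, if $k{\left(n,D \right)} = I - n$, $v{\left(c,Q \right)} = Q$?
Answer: $- \frac{1}{92610} \approx -1.0798 \cdot 10^{-5}$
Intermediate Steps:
$k{\left(n,D \right)} = 7 - n$
$\frac{1}{-92598 + v{\left(10,-2 - -5 \right)} k{\left(11,-18 \right)}} = \frac{1}{-92598 + \left(-2 - -5\right) \left(7 - 11\right)} = \frac{1}{-92598 + \left(-2 + 5\right) \left(7 - 11\right)} = \frac{1}{-92598 + 3 \left(-4\right)} = \frac{1}{-92598 - 12} = \frac{1}{-92610} = - \frac{1}{92610}$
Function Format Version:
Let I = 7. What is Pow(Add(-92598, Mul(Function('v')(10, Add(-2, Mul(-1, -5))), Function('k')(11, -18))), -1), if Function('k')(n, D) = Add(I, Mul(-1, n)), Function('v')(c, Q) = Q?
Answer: Rational(-1, 92610) ≈ -1.0798e-5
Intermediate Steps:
Function('k')(n, D) = Add(7, Mul(-1, n))
Pow(Add(-92598, Mul(Function('v')(10, Add(-2, Mul(-1, -5))), Function('k')(11, -18))), -1) = Pow(Add(-92598, Mul(Add(-2, Mul(-1, -5)), Add(7, Mul(-1, 11)))), -1) = Pow(Add(-92598, Mul(Add(-2, 5), Add(7, -11))), -1) = Pow(Add(-92598, Mul(3, -4)), -1) = Pow(Add(-92598, -12), -1) = Pow(-92610, -1) = Rational(-1, 92610)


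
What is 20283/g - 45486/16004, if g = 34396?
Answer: -309981831/137618396 ≈ -2.2525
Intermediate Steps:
20283/g - 45486/16004 = 20283/34396 - 45486/16004 = 20283*(1/34396) - 45486*1/16004 = 20283/34396 - 22743/8002 = -309981831/137618396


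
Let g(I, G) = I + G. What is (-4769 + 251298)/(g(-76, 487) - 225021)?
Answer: -246529/224610 ≈ -1.0976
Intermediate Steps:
g(I, G) = G + I
(-4769 + 251298)/(g(-76, 487) - 225021) = (-4769 + 251298)/((487 - 76) - 225021) = 246529/(411 - 225021) = 246529/(-224610) = 246529*(-1/224610) = -246529/224610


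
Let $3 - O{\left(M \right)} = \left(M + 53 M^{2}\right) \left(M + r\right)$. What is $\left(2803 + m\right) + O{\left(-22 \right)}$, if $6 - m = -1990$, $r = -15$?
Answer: $953112$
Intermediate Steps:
$m = 1996$ ($m = 6 - -1990 = 6 + 1990 = 1996$)
$O{\left(M \right)} = 3 - \left(-15 + M\right) \left(M + 53 M^{2}\right)$ ($O{\left(M \right)} = 3 - \left(M + 53 M^{2}\right) \left(M - 15\right) = 3 - \left(M + 53 M^{2}\right) \left(-15 + M\right) = 3 - \left(-15 + M\right) \left(M + 53 M^{2}\right)$)
$\left(2803 + m\right) + O{\left(-22 \right)} = \left(2803 + 1996\right) + \left(3 - 53 \left(-22\right)^{3} + 15 \left(-22\right) + 794 \left(-22\right)^{2}\right) = 4799 + \left(3 - -564344 - 330 + 794 \cdot 484\right) = 4799 + \left(3 + 564344 - 330 + 384296\right) = 4799 + 948313 = 953112$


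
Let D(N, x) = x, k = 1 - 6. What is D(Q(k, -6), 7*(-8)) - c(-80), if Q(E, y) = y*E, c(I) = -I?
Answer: -136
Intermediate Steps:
k = -5
Q(E, y) = E*y
D(Q(k, -6), 7*(-8)) - c(-80) = 7*(-8) - (-1)*(-80) = -56 - 1*80 = -56 - 80 = -136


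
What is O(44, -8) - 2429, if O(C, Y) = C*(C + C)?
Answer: 1443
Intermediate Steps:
O(C, Y) = 2*C² (O(C, Y) = C*(2*C) = 2*C²)
O(44, -8) - 2429 = 2*44² - 2429 = 2*1936 - 2429 = 3872 - 2429 = 1443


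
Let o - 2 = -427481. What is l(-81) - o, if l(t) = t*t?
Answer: 434040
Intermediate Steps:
o = -427479 (o = 2 - 427481 = -427479)
l(t) = t²
l(-81) - o = (-81)² - 1*(-427479) = 6561 + 427479 = 434040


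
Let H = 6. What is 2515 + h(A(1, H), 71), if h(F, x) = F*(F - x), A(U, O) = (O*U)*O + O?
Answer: 1297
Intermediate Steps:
A(U, O) = O + U*O² (A(U, O) = U*O² + O = O + U*O²)
2515 + h(A(1, H), 71) = 2515 + (6*(1 + 6*1))*(6*(1 + 6*1) - 1*71) = 2515 + (6*(1 + 6))*(6*(1 + 6) - 71) = 2515 + (6*7)*(6*7 - 71) = 2515 + 42*(42 - 71) = 2515 + 42*(-29) = 2515 - 1218 = 1297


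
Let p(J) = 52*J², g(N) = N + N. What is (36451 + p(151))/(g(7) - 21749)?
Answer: -1222103/21735 ≈ -56.227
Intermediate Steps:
g(N) = 2*N
(36451 + p(151))/(g(7) - 21749) = (36451 + 52*151²)/(2*7 - 21749) = (36451 + 52*22801)/(14 - 21749) = (36451 + 1185652)/(-21735) = 1222103*(-1/21735) = -1222103/21735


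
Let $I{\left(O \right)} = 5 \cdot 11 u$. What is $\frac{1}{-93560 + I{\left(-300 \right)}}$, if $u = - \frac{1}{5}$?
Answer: $- \frac{1}{93571} \approx -1.0687 \cdot 10^{-5}$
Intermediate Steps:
$u = - \frac{1}{5}$ ($u = \left(-1\right) \frac{1}{5} = - \frac{1}{5} \approx -0.2$)
$I{\left(O \right)} = -11$ ($I{\left(O \right)} = 5 \cdot 11 \left(- \frac{1}{5}\right) = 55 \left(- \frac{1}{5}\right) = -11$)
$\frac{1}{-93560 + I{\left(-300 \right)}} = \frac{1}{-93560 - 11} = \frac{1}{-93571} = - \frac{1}{93571}$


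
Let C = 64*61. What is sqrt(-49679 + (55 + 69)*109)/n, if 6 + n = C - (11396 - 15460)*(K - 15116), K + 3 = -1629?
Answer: -29*I*sqrt(43)/68059974 ≈ -2.7941e-6*I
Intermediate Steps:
K = -1632 (K = -3 - 1629 = -1632)
C = 3904
n = -68059974 (n = -6 + (3904 - (11396 - 15460)*(-1632 - 15116)) = -6 + (3904 - (-4064)*(-16748)) = -6 + (3904 - 1*68063872) = -6 + (3904 - 68063872) = -6 - 68059968 = -68059974)
sqrt(-49679 + (55 + 69)*109)/n = sqrt(-49679 + (55 + 69)*109)/(-68059974) = sqrt(-49679 + 124*109)*(-1/68059974) = sqrt(-49679 + 13516)*(-1/68059974) = sqrt(-36163)*(-1/68059974) = (29*I*sqrt(43))*(-1/68059974) = -29*I*sqrt(43)/68059974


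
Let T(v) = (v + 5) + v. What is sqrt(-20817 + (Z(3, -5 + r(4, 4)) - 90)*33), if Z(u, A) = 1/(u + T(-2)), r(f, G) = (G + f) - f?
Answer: I*sqrt(95115)/2 ≈ 154.2*I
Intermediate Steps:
T(v) = 5 + 2*v (T(v) = (5 + v) + v = 5 + 2*v)
r(f, G) = G
Z(u, A) = 1/(1 + u) (Z(u, A) = 1/(u + (5 + 2*(-2))) = 1/(u + (5 - 4)) = 1/(u + 1) = 1/(1 + u))
sqrt(-20817 + (Z(3, -5 + r(4, 4)) - 90)*33) = sqrt(-20817 + (1/(1 + 3) - 90)*33) = sqrt(-20817 + (1/4 - 90)*33) = sqrt(-20817 - 359/4*33) = sqrt(-20817 - 11847/4) = sqrt(-95115/4) = I*sqrt(95115)/2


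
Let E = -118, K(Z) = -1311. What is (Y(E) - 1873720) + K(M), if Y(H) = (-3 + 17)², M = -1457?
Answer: -1874835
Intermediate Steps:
Y(H) = 196 (Y(H) = 14² = 196)
(Y(E) - 1873720) + K(M) = (196 - 1873720) - 1311 = -1873524 - 1311 = -1874835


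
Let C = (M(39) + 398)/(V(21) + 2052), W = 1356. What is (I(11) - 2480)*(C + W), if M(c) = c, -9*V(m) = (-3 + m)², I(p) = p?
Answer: -2250191459/672 ≈ -3.3485e+6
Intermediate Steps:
V(m) = -(-3 + m)²/9
C = 437/2016 (C = (39 + 398)/(-(-3 + 21)²/9 + 2052) = 437/(-⅑*18² + 2052) = 437/(-⅑*324 + 2052) = 437/(-36 + 2052) = 437/2016 ≈ 0.21677)
(I(11) - 2480)*(C + W) = (11 - 2480)*(437/2016 + 1356) = -2469*2734133/2016 = -2250191459/672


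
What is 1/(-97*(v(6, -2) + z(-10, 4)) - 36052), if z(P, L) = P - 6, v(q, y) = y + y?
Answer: -1/34112 ≈ -2.9315e-5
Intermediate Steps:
v(q, y) = 2*y
z(P, L) = -6 + P
1/(-97*(v(6, -2) + z(-10, 4)) - 36052) = 1/(-97*(2*(-2) + (-6 - 10)) - 36052) = 1/(-97*(-4 - 16) - 36052) = 1/(-97*(-20) - 36052) = 1/(1940 - 36052) = 1/(-34112) = -1/34112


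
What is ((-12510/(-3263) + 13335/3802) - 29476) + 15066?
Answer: -178678318535/12405926 ≈ -14403.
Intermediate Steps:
((-12510/(-3263) + 13335/3802) - 29476) + 15066 = ((-12510*(-1/3263) + 13335*(1/3802)) - 29476) + 15066 = ((12510/3263 + 13335/3802) - 29476) + 15066 = (91075125/12405926 - 29476) + 15066 = -365585999651/12405926 + 15066 = -178678318535/12405926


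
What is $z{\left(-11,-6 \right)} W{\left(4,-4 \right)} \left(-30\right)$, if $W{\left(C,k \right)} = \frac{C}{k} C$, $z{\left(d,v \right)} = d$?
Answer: $-1320$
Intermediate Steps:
$W{\left(C,k \right)} = \frac{C^{2}}{k}$
$z{\left(-11,-6 \right)} W{\left(4,-4 \right)} \left(-30\right) = - 11 \frac{4^{2}}{-4} \left(-30\right) = - 11 \cdot 16 \left(- \frac{1}{4}\right) \left(-30\right) = \left(-11\right) \left(-4\right) \left(-30\right) = 44 \left(-30\right) = -1320$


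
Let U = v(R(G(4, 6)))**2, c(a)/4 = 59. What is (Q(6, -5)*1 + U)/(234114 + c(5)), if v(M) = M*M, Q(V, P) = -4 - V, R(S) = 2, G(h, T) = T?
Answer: 3/117175 ≈ 2.5603e-5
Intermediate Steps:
v(M) = M**2
c(a) = 236 (c(a) = 4*59 = 236)
U = 16 (U = (2**2)**2 = 4**2 = 16)
(Q(6, -5)*1 + U)/(234114 + c(5)) = ((-4 - 1*6)*1 + 16)/(234114 + 236) = ((-4 - 6)*1 + 16)/234350 = (-10*1 + 16)*(1/234350) = (-10 + 16)*(1/234350) = 6*(1/234350) = 3/117175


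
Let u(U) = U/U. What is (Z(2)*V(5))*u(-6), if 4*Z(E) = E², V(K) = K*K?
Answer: 25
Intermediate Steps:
V(K) = K²
u(U) = 1
Z(E) = E²/4
(Z(2)*V(5))*u(-6) = (((¼)*2²)*5²)*1 = (((¼)*4)*25)*1 = (1*25)*1 = 25*1 = 25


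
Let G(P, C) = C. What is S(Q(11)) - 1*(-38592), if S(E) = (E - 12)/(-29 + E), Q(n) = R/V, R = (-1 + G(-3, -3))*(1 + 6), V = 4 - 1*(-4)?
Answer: 2508511/65 ≈ 38593.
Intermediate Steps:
V = 8 (V = 4 + 4 = 8)
R = -28 (R = (-1 - 3)*(1 + 6) = -4*7 = -28)
Q(n) = -7/2 (Q(n) = -28/8 = -28*1/8 = -7/2)
S(E) = (-12 + E)/(-29 + E)
S(Q(11)) - 1*(-38592) = (-12 - 7/2)/(-29 - 7/2) - 1*(-38592) = -31/2/(-65/2) + 38592 = -2/65*(-31/2) + 38592 = 31/65 + 38592 = 2508511/65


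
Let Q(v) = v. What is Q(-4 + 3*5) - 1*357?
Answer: -346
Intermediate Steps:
Q(-4 + 3*5) - 1*357 = (-4 + 3*5) - 1*357 = (-4 + 15) - 357 = 11 - 357 = -346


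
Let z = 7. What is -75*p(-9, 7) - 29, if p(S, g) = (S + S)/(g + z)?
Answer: 472/7 ≈ 67.429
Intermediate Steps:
p(S, g) = 2*S/(7 + g) (p(S, g) = (S + S)/(g + 7) = (2*S)/(7 + g) = 2*S/(7 + g))
-75*p(-9, 7) - 29 = -150*(-9)/(7 + 7) - 29 = -150*(-9)/14 - 29 = -75*(-9/7) - 29 = 675/7 - 29 = 472/7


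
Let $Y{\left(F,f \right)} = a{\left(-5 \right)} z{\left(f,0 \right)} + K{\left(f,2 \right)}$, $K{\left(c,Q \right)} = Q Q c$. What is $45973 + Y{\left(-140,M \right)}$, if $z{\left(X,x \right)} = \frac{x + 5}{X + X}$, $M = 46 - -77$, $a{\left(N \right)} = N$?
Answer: $\frac{11430365}{246} \approx 46465.0$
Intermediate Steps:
$K{\left(c,Q \right)} = c Q^{2}$ ($K{\left(c,Q \right)} = Q^{2} c = c Q^{2}$)
$M = 123$ ($M = 46 + 77 = 123$)
$z{\left(X,x \right)} = \frac{5 + x}{2 X}$
$Y{\left(F,f \right)} = 4 f - \frac{25}{2 f}$ ($Y{\left(F,f \right)} = - 5 \frac{5 + 0}{2 f} + f 2^{2} = - 5 \cdot \frac{1}{2} \frac{1}{f} 5 + f 4 = - 5 \frac{5}{2 f} + 4 f = - \frac{25}{2 f} + 4 f = 4 f - \frac{25}{2 f}$)
$45973 + Y{\left(-140,M \right)} = 45973 + \left(4 \cdot 123 - \frac{25}{2 \cdot 123}\right) = 45973 + \left(492 - \frac{25}{246}\right) = 45973 + \frac{121007}{246} = \frac{11430365}{246}$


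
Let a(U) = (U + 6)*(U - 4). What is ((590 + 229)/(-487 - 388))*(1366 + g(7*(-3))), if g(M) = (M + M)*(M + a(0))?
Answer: -380952/125 ≈ -3047.6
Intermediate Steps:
a(U) = (-4 + U)*(6 + U) (a(U) = (6 + U)*(-4 + U) = (-4 + U)*(6 + U))
g(M) = 2*M*(-24 + M) (g(M) = (M + M)*(M + (-24 + 0² + 2*0)) = (2*M)*(M + (-24 + 0 + 0)) = (2*M)*(M - 24) = (2*M)*(-24 + M) = 2*M*(-24 + M))
((590 + 229)/(-487 - 388))*(1366 + g(7*(-3))) = ((590 + 229)/(-487 - 388))*(1366 + 2*(7*(-3))*(-24 + 7*(-3))) = (819/(-875))*(1366 + 2*(-21)*(-24 - 21)) = (819*(-1/875))*(1366 + 2*(-21)*(-45)) = -117*(1366 + 1890)/125 = -117/125*3256 = -380952/125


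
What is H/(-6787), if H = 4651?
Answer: -4651/6787 ≈ -0.68528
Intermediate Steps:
H/(-6787) = 4651/(-6787) = 4651*(-1/6787) = -4651/6787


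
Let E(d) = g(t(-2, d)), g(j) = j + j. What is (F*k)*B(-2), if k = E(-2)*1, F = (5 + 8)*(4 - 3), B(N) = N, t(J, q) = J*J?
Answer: -208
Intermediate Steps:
t(J, q) = J**2
g(j) = 2*j
E(d) = 8 (E(d) = 2*(-2)**2 = 2*4 = 8)
F = 13 (F = 13*1 = 13)
k = 8 (k = 8*1 = 8)
(F*k)*B(-2) = (13*8)*(-2) = 104*(-2) = -208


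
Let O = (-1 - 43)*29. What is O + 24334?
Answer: 23058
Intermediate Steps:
O = -1276 (O = -44*29 = -1276)
O + 24334 = -1276 + 24334 = 23058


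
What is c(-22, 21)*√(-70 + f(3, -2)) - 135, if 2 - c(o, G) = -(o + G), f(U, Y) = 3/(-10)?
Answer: -135 + I*√7030/10 ≈ -135.0 + 8.3845*I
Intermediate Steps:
f(U, Y) = -3/10 (f(U, Y) = 3*(-⅒) = -3/10)
c(o, G) = 2 + G + o (c(o, G) = 2 - (-1)*(o + G) = 2 - (-1)*(G + o) = 2 - (-G - o) = 2 + (G + o) = 2 + G + o)
c(-22, 21)*√(-70 + f(3, -2)) - 135 = (2 + 21 - 22)*√(-70 - 3/10) - 135 = 1*√(-703/10) - 135 = 1*(I*√7030/10) - 135 = I*√7030/10 - 135 = -135 + I*√7030/10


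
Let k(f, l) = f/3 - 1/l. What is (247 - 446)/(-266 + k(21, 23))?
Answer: 4577/5958 ≈ 0.76821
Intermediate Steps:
k(f, l) = -1/l + f/3 (k(f, l) = f*(⅓) - 1/l = f/3 - 1/l = -1/l + f/3)
(247 - 446)/(-266 + k(21, 23)) = (247 - 446)/(-266 + (-1/23 + (⅓)*21)) = -199/(-266 + (-1*1/23 + 7)) = -199/(-266 + (-1/23 + 7)) = -199/(-266 + 160/23) = -199/(-5958/23) = -199*(-23/5958) = 4577/5958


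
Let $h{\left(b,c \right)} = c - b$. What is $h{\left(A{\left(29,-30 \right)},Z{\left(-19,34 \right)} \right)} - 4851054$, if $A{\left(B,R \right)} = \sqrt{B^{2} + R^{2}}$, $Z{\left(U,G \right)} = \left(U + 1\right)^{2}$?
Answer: $-4850730 - \sqrt{1741} \approx -4.8508 \cdot 10^{6}$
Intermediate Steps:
$Z{\left(U,G \right)} = \left(1 + U\right)^{2}$
$h{\left(A{\left(29,-30 \right)},Z{\left(-19,34 \right)} \right)} - 4851054 = \left(\left(1 - 19\right)^{2} - \sqrt{29^{2} + \left(-30\right)^{2}}\right) - 4851054 = \left(\left(-18\right)^{2} - \sqrt{841 + 900}\right) - 4851054 = \left(324 - \sqrt{1741}\right) - 4851054 = -4850730 - \sqrt{1741}$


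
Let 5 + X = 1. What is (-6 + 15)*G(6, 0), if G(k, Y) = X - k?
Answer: -90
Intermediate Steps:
X = -4 (X = -5 + 1 = -4)
G(k, Y) = -4 - k
(-6 + 15)*G(6, 0) = (-6 + 15)*(-4 - 1*6) = 9*(-4 - 6) = 9*(-10) = -90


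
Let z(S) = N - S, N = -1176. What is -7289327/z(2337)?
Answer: 7289327/3513 ≈ 2075.0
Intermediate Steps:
z(S) = -1176 - S
-7289327/z(2337) = -7289327/(-1176 - 1*2337) = -7289327/(-1176 - 2337) = -7289327/(-3513) = -7289327*(-1/3513) = 7289327/3513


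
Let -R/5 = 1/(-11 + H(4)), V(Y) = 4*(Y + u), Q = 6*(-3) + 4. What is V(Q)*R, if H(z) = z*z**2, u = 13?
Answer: 20/53 ≈ 0.37736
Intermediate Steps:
H(z) = z**3
Q = -14 (Q = -18 + 4 = -14)
V(Y) = 52 + 4*Y (V(Y) = 4*(Y + 13) = 4*(13 + Y) = 52 + 4*Y)
R = -5/53 (R = -5/(-11 + 4**3) = -5/(-11 + 64) = -5/53 ≈ -0.094340)
V(Q)*R = (52 + 4*(-14))*(-5/53) = (52 - 56)*(-5/53) = -4*(-5/53) = 20/53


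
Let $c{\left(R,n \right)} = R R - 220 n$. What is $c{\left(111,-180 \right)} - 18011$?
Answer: $33910$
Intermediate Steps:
$c{\left(R,n \right)} = R^{2} - 220 n$
$c{\left(111,-180 \right)} - 18011 = \left(111^{2} - -39600\right) - 18011 = \left(12321 + 39600\right) - 18011 = 51921 - 18011 = 33910$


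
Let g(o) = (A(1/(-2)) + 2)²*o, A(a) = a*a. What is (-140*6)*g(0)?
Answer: 0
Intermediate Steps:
A(a) = a²
g(o) = 81*o/16 (g(o) = ((1/(-2))² + 2)²*o = ((-½)² + 2)²*o = (¼ + 2)²*o = (9/4)²*o = 81*o/16)
(-140*6)*g(0) = (-140*6)*((81/16)*0) = -20*42*0 = -840*0 = 0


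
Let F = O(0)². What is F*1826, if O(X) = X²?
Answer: 0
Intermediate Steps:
F = 0 (F = (0²)² = 0² = 0)
F*1826 = 0*1826 = 0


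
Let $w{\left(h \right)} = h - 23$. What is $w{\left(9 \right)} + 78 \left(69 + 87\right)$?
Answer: $12154$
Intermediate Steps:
$w{\left(h \right)} = -23 + h$
$w{\left(9 \right)} + 78 \left(69 + 87\right) = \left(-23 + 9\right) + 78 \left(69 + 87\right) = -14 + 78 \cdot 156 = -14 + 12168 = 12154$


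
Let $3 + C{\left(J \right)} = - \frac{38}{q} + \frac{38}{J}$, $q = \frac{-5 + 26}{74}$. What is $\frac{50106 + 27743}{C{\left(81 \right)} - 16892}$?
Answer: $- \frac{44140383}{9655123} \approx -4.5717$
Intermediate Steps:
$q = \frac{21}{74}$ ($q = 21 \cdot \frac{1}{74} = \frac{21}{74} \approx 0.28378$)
$C{\left(J \right)} = - \frac{2875}{21} + \frac{38}{J}$ ($C{\left(J \right)} = -3 + \left(- \frac{38}{\frac{21}{74}} + \frac{38}{J}\right) = -3 + \left(\left(-38\right) \frac{74}{21} + \frac{38}{J}\right) = -3 - \left(\frac{2812}{21} - \frac{38}{J}\right) = - \frac{2875}{21} + \frac{38}{J}$)
$\frac{50106 + 27743}{C{\left(81 \right)} - 16892} = \frac{50106 + 27743}{\left(- \frac{2875}{21} + \frac{38}{81}\right) - 16892} = \frac{77849}{\left(- \frac{2875}{21} + 38 \cdot \frac{1}{81}\right) - 16892} = \frac{77849}{\left(- \frac{2875}{21} + \frac{38}{81}\right) - 16892} = \frac{77849}{- \frac{77359}{567} - 16892} = \frac{77849}{- \frac{9655123}{567}} = 77849 \left(- \frac{567}{9655123}\right) = - \frac{44140383}{9655123}$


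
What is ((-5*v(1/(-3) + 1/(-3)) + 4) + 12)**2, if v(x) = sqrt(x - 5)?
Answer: 343/3 - 160*I*sqrt(51)/3 ≈ 114.33 - 380.88*I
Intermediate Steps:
v(x) = sqrt(-5 + x)
((-5*v(1/(-3) + 1/(-3)) + 4) + 12)**2 = ((-5*sqrt(-5 + (1/(-3) + 1/(-3))) + 4) + 12)**2 = ((-5*sqrt(-5 + (1*(-1/3) + 1*(-1/3))) + 4) + 12)**2 = ((-5*sqrt(-5 + (-1/3 - 1/3)) + 4) + 12)**2 = ((-5*sqrt(-5 - 2/3) + 4) + 12)**2 = ((-5*I*sqrt(51)/3 + 4) + 12)**2 = ((4 - 5*I*sqrt(51)/3) + 12)**2 = (16 - 5*I*sqrt(51)/3)**2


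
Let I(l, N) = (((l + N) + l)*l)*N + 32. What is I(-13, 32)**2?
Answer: 6071296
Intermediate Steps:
I(l, N) = 32 + N*l*(N + 2*l) (I(l, N) = (((N + l) + l)*l)*N + 32 = ((N + 2*l)*l)*N + 32 = (l*(N + 2*l))*N + 32 = N*l*(N + 2*l) + 32 = 32 + N*l*(N + 2*l))
I(-13, 32)**2 = (32 - 13*32**2 + 2*32*(-13)**2)**2 = (32 - 13*1024 + 2*32*169)**2 = (32 - 13312 + 10816)**2 = (-2464)**2 = 6071296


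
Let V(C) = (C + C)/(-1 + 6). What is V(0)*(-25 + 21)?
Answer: 0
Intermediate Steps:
V(C) = 2*C/5 (V(C) = (2*C)/5 = (2*C)*(⅕) = 2*C/5)
V(0)*(-25 + 21) = ((⅖)*0)*(-25 + 21) = 0*(-4) = 0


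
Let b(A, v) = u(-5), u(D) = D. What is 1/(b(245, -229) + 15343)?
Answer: 1/15338 ≈ 6.5198e-5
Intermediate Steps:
b(A, v) = -5
1/(b(245, -229) + 15343) = 1/(-5 + 15343) = 1/15338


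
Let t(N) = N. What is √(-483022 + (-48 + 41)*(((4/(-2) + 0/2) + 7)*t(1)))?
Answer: 3*I*√53673 ≈ 695.02*I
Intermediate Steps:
√(-483022 + (-48 + 41)*(((4/(-2) + 0/2) + 7)*t(1))) = √(-483022 + (-48 + 41)*(((4/(-2) + 0/2) + 7)*1)) = √(-483022 - 7*((4*(-½) + 0*(½)) + 7)) = √(-483022 - 7*((-2 + 0) + 7)) = √(-483022 - 7*(-2 + 7)) = √(-483022 - 35) = √(-483057) = 3*I*√53673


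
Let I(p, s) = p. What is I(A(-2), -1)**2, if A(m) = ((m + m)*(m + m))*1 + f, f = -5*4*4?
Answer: 4096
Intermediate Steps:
f = -80 (f = -20*4 = -80)
A(m) = -80 + 4*m**2 (A(m) = ((m + m)*(m + m))*1 - 80 = ((2*m)*(2*m))*1 - 80 = (4*m**2)*1 - 80 = 4*m**2 - 80 = -80 + 4*m**2)
I(A(-2), -1)**2 = (-80 + 4*(-2)**2)**2 = (-80 + 4*4)**2 = (-80 + 16)**2 = (-64)**2 = 4096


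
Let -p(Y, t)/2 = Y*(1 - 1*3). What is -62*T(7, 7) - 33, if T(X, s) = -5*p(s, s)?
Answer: 8647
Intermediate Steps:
p(Y, t) = 4*Y (p(Y, t) = -2*Y*(1 - 1*3) = -2*Y*(1 - 3) = -2*Y*(-2) = -(-4)*Y = 4*Y)
T(X, s) = -20*s
-62*T(7, 7) - 33 = -(-1240)*7 - 33 = -62*(-140) - 33 = 8680 - 33 = 8647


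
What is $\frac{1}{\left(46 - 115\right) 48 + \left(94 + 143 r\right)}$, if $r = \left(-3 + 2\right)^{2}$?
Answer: $- \frac{1}{3075} \approx -0.0003252$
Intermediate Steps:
$r = 1$ ($r = \left(-1\right)^{2} = 1$)
$\frac{1}{\left(46 - 115\right) 48 + \left(94 + 143 r\right)} = \frac{1}{\left(46 - 115\right) 48 + \left(94 + 143 \cdot 1\right)} = \frac{1}{\left(-69\right) 48 + \left(94 + 143\right)} = \frac{1}{-3312 + 237} = \frac{1}{-3075} = - \frac{1}{3075}$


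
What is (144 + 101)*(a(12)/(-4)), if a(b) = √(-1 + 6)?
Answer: -245*√5/4 ≈ -136.96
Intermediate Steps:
a(b) = √5
(144 + 101)*(a(12)/(-4)) = (144 + 101)*(√5/(-4)) = 245*(√5*(-¼)) = 245*(-√5/4) = -245*√5/4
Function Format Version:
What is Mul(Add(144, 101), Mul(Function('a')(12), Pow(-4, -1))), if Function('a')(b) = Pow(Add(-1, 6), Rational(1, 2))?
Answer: Mul(Rational(-245, 4), Pow(5, Rational(1, 2))) ≈ -136.96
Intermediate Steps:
Function('a')(b) = Pow(5, Rational(1, 2))
Mul(Add(144, 101), Mul(Function('a')(12), Pow(-4, -1))) = Mul(Add(144, 101), Mul(Pow(5, Rational(1, 2)), Pow(-4, -1))) = Mul(245, Mul(Pow(5, Rational(1, 2)), Rational(-1, 4))) = Mul(245, Mul(Rational(-1, 4), Pow(5, Rational(1, 2)))) = Mul(Rational(-245, 4), Pow(5, Rational(1, 2)))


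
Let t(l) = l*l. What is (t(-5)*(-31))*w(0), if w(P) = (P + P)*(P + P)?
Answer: 0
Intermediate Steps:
t(l) = l²
w(P) = 4*P² (w(P) = (2*P)*(2*P) = 4*P²)
(t(-5)*(-31))*w(0) = ((-5)²*(-31))*(4*0²) = (25*(-31))*(4*0) = -775*0 = 0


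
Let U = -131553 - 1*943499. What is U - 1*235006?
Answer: -1310058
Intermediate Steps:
U = -1075052 (U = -131553 - 943499 = -1075052)
U - 1*235006 = -1075052 - 1*235006 = -1075052 - 235006 = -1310058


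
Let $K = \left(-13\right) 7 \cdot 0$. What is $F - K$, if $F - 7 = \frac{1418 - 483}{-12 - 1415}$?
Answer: $\frac{9054}{1427} \approx 6.3448$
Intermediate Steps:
$F = \frac{9054}{1427}$ ($F = 7 + \frac{1418 - 483}{-12 - 1415} = 7 + \frac{935}{-1427} = 7 + 935 \left(- \frac{1}{1427}\right) = 7 - \frac{935}{1427} = \frac{9054}{1427} \approx 6.3448$)
$K = 0$ ($K = \left(-91\right) 0 = 0$)
$F - K = \frac{9054}{1427} - 0 = \frac{9054}{1427} + 0 = \frac{9054}{1427}$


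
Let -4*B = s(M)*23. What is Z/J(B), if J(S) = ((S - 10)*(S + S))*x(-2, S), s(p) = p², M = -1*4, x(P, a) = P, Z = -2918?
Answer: 1459/18768 ≈ 0.077739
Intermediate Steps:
M = -4
B = -92 (B = -(-4)²*23/4 = -4*23 = -¼*368 = -92)
J(S) = -4*S*(-10 + S) (J(S) = ((S - 10)*(S + S))*(-2) = ((-10 + S)*(2*S))*(-2) = (2*S*(-10 + S))*(-2) = -4*S*(-10 + S))
Z/J(B) = -2918*(-1/(368*(10 - 1*(-92)))) = -2918*(-1/(368*(10 + 92))) = -2918/(4*(-92)*102) = -2918/(-37536) = -2918*(-1/37536) = 1459/18768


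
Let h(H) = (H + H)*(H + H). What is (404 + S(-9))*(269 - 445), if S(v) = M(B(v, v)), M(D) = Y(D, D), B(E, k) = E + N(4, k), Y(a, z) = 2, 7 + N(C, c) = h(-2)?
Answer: -71456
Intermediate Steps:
h(H) = 4*H**2 (h(H) = (2*H)*(2*H) = 4*H**2)
N(C, c) = 9 (N(C, c) = -7 + 4*(-2)**2 = -7 + 4*4 = -7 + 16 = 9)
B(E, k) = 9 + E (B(E, k) = E + 9 = 9 + E)
M(D) = 2
S(v) = 2
(404 + S(-9))*(269 - 445) = (404 + 2)*(269 - 445) = 406*(-176) = -71456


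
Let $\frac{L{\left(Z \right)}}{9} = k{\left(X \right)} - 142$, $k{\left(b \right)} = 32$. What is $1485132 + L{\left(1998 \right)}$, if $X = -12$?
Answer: $1484142$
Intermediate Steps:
$L{\left(Z \right)} = -990$ ($L{\left(Z \right)} = 9 \left(32 - 142\right) = 9 \left(-110\right) = -990$)
$1485132 + L{\left(1998 \right)} = 1485132 - 990 = 1484142$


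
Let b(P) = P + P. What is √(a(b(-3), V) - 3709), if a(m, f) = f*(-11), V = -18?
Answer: I*√3511 ≈ 59.254*I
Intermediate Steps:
b(P) = 2*P
a(m, f) = -11*f
√(a(b(-3), V) - 3709) = √(-11*(-18) - 3709) = √(198 - 3709) = √(-3511) = I*√3511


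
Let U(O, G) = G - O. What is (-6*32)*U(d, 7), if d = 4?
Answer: -576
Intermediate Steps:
(-6*32)*U(d, 7) = (-6*32)*(7 - 1*4) = -192*(7 - 4) = -192*3 = -576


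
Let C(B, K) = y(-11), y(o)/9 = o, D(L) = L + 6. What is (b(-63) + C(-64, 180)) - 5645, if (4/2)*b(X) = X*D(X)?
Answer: -7897/2 ≈ -3948.5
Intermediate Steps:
D(L) = 6 + L
y(o) = 9*o
C(B, K) = -99 (C(B, K) = 9*(-11) = -99)
b(X) = X*(6 + X)/2 (b(X) = (X*(6 + X))/2 = X*(6 + X)/2)
(b(-63) + C(-64, 180)) - 5645 = ((1/2)*(-63)*(6 - 63) - 99) - 5645 = ((1/2)*(-63)*(-57) - 99) - 5645 = (3591/2 - 99) - 5645 = 3393/2 - 5645 = -7897/2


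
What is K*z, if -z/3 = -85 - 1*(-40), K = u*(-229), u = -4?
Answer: 123660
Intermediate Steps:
K = 916 (K = -4*(-229) = 916)
z = 135 (z = -3*(-85 - 1*(-40)) = -3*(-85 + 40) = -3*(-45) = 135)
K*z = 916*135 = 123660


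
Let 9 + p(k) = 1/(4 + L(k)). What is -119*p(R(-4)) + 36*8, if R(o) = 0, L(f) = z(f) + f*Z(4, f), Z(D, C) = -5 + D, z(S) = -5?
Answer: 1478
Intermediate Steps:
L(f) = -5 - f (L(f) = -5 + f*(-5 + 4) = -5 + f*(-1) = -5 - f)
p(k) = -9 + 1/(-1 - k) (p(k) = -9 + 1/(4 + (-5 - k)) = -9 + 1/(-1 - k))
-119*p(R(-4)) + 36*8 = -119*(10 + 9*0)/(-1 - 1*0) + 36*8 = -119*(10 + 0)/(-1 + 0) + 288 = -119*10/(-1) + 288 = -(-119)*10 + 288 = -119*(-10) + 288 = 1190 + 288 = 1478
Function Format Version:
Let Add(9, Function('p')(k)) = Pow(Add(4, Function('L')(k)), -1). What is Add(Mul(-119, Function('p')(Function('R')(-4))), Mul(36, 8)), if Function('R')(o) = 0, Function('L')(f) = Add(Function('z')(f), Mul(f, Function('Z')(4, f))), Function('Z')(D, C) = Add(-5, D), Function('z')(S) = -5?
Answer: 1478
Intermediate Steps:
Function('L')(f) = Add(-5, Mul(-1, f)) (Function('L')(f) = Add(-5, Mul(f, Add(-5, 4))) = Add(-5, Mul(f, -1)) = Add(-5, Mul(-1, f)))
Function('p')(k) = Add(-9, Pow(Add(-1, Mul(-1, k)), -1)) (Function('p')(k) = Add(-9, Pow(Add(4, Add(-5, Mul(-1, k))), -1)) = Add(-9, Pow(Add(-1, Mul(-1, k)), -1)))
Add(Mul(-119, Function('p')(Function('R')(-4))), Mul(36, 8)) = Add(Mul(-119, Mul(Pow(Add(-1, Mul(-1, 0)), -1), Add(10, Mul(9, 0)))), Mul(36, 8)) = Add(Mul(-119, Mul(Pow(Add(-1, 0), -1), Add(10, 0))), 288) = Add(Mul(-119, Mul(Pow(-1, -1), 10)), 288) = Add(Mul(-119, Mul(-1, 10)), 288) = Add(Mul(-119, -10), 288) = Add(1190, 288) = 1478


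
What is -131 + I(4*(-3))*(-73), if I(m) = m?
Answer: 745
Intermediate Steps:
-131 + I(4*(-3))*(-73) = -131 + (4*(-3))*(-73) = -131 - 12*(-73) = -131 + 876 = 745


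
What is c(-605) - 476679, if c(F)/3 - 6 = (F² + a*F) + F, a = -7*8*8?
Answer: 1432719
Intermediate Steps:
a = -448 (a = -56*8 = -448)
c(F) = 18 - 1341*F + 3*F² (c(F) = 18 + 3*((F² - 448*F) + F) = 18 + 3*(F² - 447*F) = 18 + (-1341*F + 3*F²) = 18 - 1341*F + 3*F²)
c(-605) - 476679 = (18 - 1341*(-605) + 3*(-605)²) - 476679 = (18 + 811305 + 3*366025) - 476679 = (18 + 811305 + 1098075) - 476679 = 1909398 - 476679 = 1432719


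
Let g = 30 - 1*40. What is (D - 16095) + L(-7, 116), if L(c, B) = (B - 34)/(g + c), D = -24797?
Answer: -695246/17 ≈ -40897.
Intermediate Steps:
g = -10 (g = 30 - 40 = -10)
L(c, B) = (-34 + B)/(-10 + c) (L(c, B) = (B - 34)/(-10 + c) = (-34 + B)/(-10 + c))
(D - 16095) + L(-7, 116) = (-24797 - 16095) + (-34 + 116)/(-10 - 7) = -40892 + 82/(-17) = -40892 - 1/17*82 = -40892 - 82/17 = -695246/17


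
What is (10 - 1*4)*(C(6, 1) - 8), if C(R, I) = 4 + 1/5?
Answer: -114/5 ≈ -22.800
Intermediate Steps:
C(R, I) = 21/5 (C(R, I) = 4 + ⅕ = 21/5)
(10 - 1*4)*(C(6, 1) - 8) = (10 - 1*4)*(21/5 - 8) = (10 - 4)*(-19/5) = 6*(-19/5) = -114/5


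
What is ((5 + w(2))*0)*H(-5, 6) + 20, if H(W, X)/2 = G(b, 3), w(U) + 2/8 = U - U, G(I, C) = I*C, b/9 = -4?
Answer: 20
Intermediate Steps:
b = -36 (b = 9*(-4) = -36)
G(I, C) = C*I
w(U) = -¼ (w(U) = -¼ + (U - U) = -¼ + 0 = -¼)
H(W, X) = -216 (H(W, X) = 2*(3*(-36)) = 2*(-108) = -216)
((5 + w(2))*0)*H(-5, 6) + 20 = ((5 - ¼)*0)*(-216) + 20 = ((19/4)*0)*(-216) + 20 = 0*(-216) + 20 = 0 + 20 = 20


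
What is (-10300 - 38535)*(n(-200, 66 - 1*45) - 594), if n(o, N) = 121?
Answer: 23098955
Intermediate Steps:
(-10300 - 38535)*(n(-200, 66 - 1*45) - 594) = (-10300 - 38535)*(121 - 594) = -48835*(-473) = 23098955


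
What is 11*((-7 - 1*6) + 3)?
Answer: -110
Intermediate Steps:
11*((-7 - 1*6) + 3) = 11*((-7 - 6) + 3) = 11*(-13 + 3) = 11*(-10) = -110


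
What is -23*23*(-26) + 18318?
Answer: 32072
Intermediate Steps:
-23*23*(-26) + 18318 = -529*(-26) + 18318 = 13754 + 18318 = 32072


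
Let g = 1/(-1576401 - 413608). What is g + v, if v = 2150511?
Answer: 4279536244598/1990009 ≈ 2.1505e+6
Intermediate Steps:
g = -1/1990009 (g = 1/(-1990009) = -1/1990009 ≈ -5.0251e-7)
g + v = -1/1990009 + 2150511 = 4279536244598/1990009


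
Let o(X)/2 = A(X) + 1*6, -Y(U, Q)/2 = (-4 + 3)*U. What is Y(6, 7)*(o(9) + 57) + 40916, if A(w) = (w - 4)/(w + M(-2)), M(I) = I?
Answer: 292328/7 ≈ 41761.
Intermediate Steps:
Y(U, Q) = 2*U (Y(U, Q) = -2*(-4 + 3)*U = -(-2)*U = 2*U)
A(w) = (-4 + w)/(-2 + w) (A(w) = (w - 4)/(w - 2) = (-4 + w)/(-2 + w))
o(X) = 12 + 2*(-4 + X)/(-2 + X) (o(X) = 2*((-4 + X)/(-2 + X) + 1*6) = 2*((-4 + X)/(-2 + X) + 6) = 2*(6 + (-4 + X)/(-2 + X)) = 12 + 2*(-4 + X)/(-2 + X))
Y(6, 7)*(o(9) + 57) + 40916 = (2*6)*(2*(-16 + 7*9)/(-2 + 9) + 57) + 40916 = 12*(2*(-16 + 63)/7 + 57) + 40916 = 12*(2*(⅐)*47 + 57) + 40916 = 12*(94/7 + 57) + 40916 = 12*(493/7) + 40916 = 5916/7 + 40916 = 292328/7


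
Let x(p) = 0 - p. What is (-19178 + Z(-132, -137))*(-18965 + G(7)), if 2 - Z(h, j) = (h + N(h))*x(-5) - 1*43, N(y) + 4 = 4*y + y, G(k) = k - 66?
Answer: 288270672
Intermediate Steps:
G(k) = -66 + k
x(p) = -p
N(y) = -4 + 5*y (N(y) = -4 + (4*y + y) = -4 + 5*y)
Z(h, j) = 65 - 30*h (Z(h, j) = 2 - ((h + (-4 + 5*h))*(-1*(-5)) - 1*43) = 2 - ((-4 + 6*h)*5 - 43) = 2 - ((-20 + 30*h) - 43) = 2 - (-63 + 30*h) = 2 + (63 - 30*h) = 65 - 30*h)
(-19178 + Z(-132, -137))*(-18965 + G(7)) = (-19178 + (65 - 30*(-132)))*(-18965 + (-66 + 7)) = (-19178 + (65 + 3960))*(-18965 - 59) = (-19178 + 4025)*(-19024) = -15153*(-19024) = 288270672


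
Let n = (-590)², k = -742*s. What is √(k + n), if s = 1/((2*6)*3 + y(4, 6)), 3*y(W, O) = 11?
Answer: √100595494/17 ≈ 589.98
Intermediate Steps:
y(W, O) = 11/3 (y(W, O) = (⅓)*11 = 11/3)
s = 3/119 (s = 1/((2*6)*3 + 11/3) = 1/(12*3 + 11/3) = 1/(36 + 11/3) = 1/(119/3) = 3/119 ≈ 0.025210)
k = -318/17 (k = -742*3/119 = -318/17 ≈ -18.706)
n = 348100
√(k + n) = √(-318/17 + 348100) = √(5917382/17) = √100595494/17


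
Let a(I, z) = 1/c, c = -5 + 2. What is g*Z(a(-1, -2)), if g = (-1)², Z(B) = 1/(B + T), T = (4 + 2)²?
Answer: 3/107 ≈ 0.028037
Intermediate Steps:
T = 36 (T = 6² = 36)
c = -3
a(I, z) = -⅓ (a(I, z) = 1/(-3) = -⅓)
Z(B) = 1/(36 + B) (Z(B) = 1/(B + 36) = 1/(36 + B))
g = 1
g*Z(a(-1, -2)) = 1/(36 - ⅓) = 1/(107/3) = 1*(3/107) = 3/107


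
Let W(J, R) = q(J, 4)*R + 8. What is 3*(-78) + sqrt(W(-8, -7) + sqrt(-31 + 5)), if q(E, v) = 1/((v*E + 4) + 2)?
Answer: -234 + sqrt(5590 + 676*I*sqrt(26))/26 ≈ -231.0 + 0.85021*I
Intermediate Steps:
q(E, v) = 1/(6 + E*v) (q(E, v) = 1/((E*v + 4) + 2) = 1/((4 + E*v) + 2) = 1/(6 + E*v))
W(J, R) = 8 + R/(6 + 4*J) (W(J, R) = R/(6 + J*4) + 8 = R/(6 + 4*J) + 8 = 8 + R/(6 + 4*J))
3*(-78) + sqrt(W(-8, -7) + sqrt(-31 + 5)) = 3*(-78) + sqrt((48 - 7 + 32*(-8))/(2*(3 + 2*(-8))) + sqrt(-31 + 5)) = -234 + sqrt((48 - 7 - 256)/(2*(3 - 16)) + sqrt(-26)) = -234 + sqrt((1/2)*(-215)/(-13) + I*sqrt(26)) = -234 + sqrt((1/2)*(-1/13)*(-215) + I*sqrt(26)) = -234 + sqrt(215/26 + I*sqrt(26))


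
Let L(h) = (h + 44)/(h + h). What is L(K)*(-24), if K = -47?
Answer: -36/47 ≈ -0.76596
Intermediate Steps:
L(h) = (44 + h)/(2*h) (L(h) = (44 + h)/((2*h)) = (44 + h)*(1/(2*h)) = (44 + h)/(2*h))
L(K)*(-24) = ((1/2)*(44 - 47)/(-47))*(-24) = ((1/2)*(-1/47)*(-3))*(-24) = (3/94)*(-24) = -36/47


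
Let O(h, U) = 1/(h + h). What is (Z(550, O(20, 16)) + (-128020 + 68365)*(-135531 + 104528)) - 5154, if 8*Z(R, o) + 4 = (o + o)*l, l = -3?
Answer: 295916609677/160 ≈ 1.8495e+9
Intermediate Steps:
O(h, U) = 1/(2*h)
Z(R, o) = -1/2 - 3*o/4 (Z(R, o) = -1/2 + ((o + o)*(-3))/8 = -1/2 + ((2*o)*(-3))/8 = -1/2 + (-6*o)/8 = -1/2 - 3*o/4)
(Z(550, O(20, 16)) + (-128020 + 68365)*(-135531 + 104528)) - 5154 = ((-1/2 - 3/(8*20)) + (-128020 + 68365)*(-135531 + 104528)) - 5154 = ((-1/2 - 3/(8*20)) - 59655*(-31003)) - 5154 = ((-1/2 - 3/4*1/40) + 1849483965) - 5154 = ((-1/2 - 3/160) + 1849483965) - 5154 = (-83/160 + 1849483965) - 5154 = 295917434317/160 - 5154 = 295916609677/160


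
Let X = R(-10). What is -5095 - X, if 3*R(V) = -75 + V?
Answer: -15200/3 ≈ -5066.7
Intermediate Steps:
R(V) = -25 + V/3 (R(V) = (-75 + V)/3 = -25 + V/3)
X = -85/3 (X = -25 + (⅓)*(-10) = -25 - 10/3 = -85/3 ≈ -28.333)
-5095 - X = -5095 - 1*(-85/3) = -5095 + 85/3 = -15200/3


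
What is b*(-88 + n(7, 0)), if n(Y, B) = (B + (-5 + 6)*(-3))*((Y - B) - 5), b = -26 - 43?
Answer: 6486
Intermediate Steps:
b = -69
n(Y, B) = (-3 + B)*(-5 + Y - B) (n(Y, B) = (B + 1*(-3))*(-5 + Y - B) = (B - 3)*(-5 + Y - B) = (-3 + B)*(-5 + Y - B))
b*(-88 + n(7, 0)) = -69*(-88 + (15 - 1*0² - 3*7 - 2*0 + 0*7)) = -69*(-88 + (15 - 1*0 - 21 + 0 + 0)) = -69*(-88 + (15 + 0 - 21 + 0 + 0)) = -69*(-88 - 6) = -69*(-94) = 6486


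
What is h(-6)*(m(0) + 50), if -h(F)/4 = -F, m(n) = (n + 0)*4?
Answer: -1200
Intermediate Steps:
m(n) = 4*n (m(n) = n*4 = 4*n)
h(F) = 4*F (h(F) = -(-4)*F = 4*F)
h(-6)*(m(0) + 50) = (4*(-6))*(4*0 + 50) = -24*(0 + 50) = -24*50 = -1200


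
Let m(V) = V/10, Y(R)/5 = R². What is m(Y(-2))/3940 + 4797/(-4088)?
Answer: -4723001/4026680 ≈ -1.1729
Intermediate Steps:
Y(R) = 5*R²
m(V) = V/10 (m(V) = V*(⅒) = V/10)
m(Y(-2))/3940 + 4797/(-4088) = ((5*(-2)²)/10)/3940 + 4797/(-4088) = ((5*4)/10)*(1/3940) + 4797*(-1/4088) = ((⅒)*20)*(1/3940) - 4797/4088 = 2*(1/3940) - 4797/4088 = 1/1970 - 4797/4088 = -4723001/4026680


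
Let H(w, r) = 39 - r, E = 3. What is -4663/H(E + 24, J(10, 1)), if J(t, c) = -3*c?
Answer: -4663/42 ≈ -111.02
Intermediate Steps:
-4663/H(E + 24, J(10, 1)) = -4663/(39 - (-3)) = -4663/(39 - 1*(-3)) = -4663/(39 + 3) = -4663/42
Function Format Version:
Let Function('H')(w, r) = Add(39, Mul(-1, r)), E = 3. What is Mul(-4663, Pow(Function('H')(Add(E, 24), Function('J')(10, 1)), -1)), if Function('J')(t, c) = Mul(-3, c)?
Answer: Rational(-4663, 42) ≈ -111.02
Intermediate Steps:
Mul(-4663, Pow(Function('H')(Add(E, 24), Function('J')(10, 1)), -1)) = Mul(-4663, Pow(Add(39, Mul(-1, Mul(-3, 1))), -1)) = Mul(-4663, Pow(Add(39, Mul(-1, -3)), -1)) = Mul(-4663, Pow(Add(39, 3), -1)) = Mul(-4663, Pow(42, -1)) = Mul(-4663, Rational(1, 42)) = Rational(-4663, 42)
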